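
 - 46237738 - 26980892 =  - 73218630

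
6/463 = 6/463 = 0.01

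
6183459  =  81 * 76339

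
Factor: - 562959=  - 3^2*71^1*881^1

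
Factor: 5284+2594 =2^1*3^1*13^1 * 101^1 = 7878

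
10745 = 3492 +7253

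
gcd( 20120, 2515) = 2515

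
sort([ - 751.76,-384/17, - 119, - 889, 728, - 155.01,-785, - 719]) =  [ - 889, - 785,-751.76, - 719, - 155.01,-119,-384/17, 728]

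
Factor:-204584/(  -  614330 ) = 2^2*5^(-1)*23^ ( - 1 )*107^1*239^1*2671^( - 1 ) = 102292/307165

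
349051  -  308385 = 40666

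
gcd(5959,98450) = 1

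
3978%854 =562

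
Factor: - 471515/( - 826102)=2^( - 1 )*5^1*11^1*317^( - 1 )*1303^(-1 )*8573^1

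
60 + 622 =682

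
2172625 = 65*33425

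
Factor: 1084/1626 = 2/3 =2^1 * 3^( - 1)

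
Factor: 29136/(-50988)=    - 4/7 = - 2^2 *7^(-1)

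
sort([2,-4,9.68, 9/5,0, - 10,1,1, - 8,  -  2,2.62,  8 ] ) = [ - 10,-8, - 4,  -  2,0, 1, 1,  9/5, 2,  2.62, 8,9.68 ]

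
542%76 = 10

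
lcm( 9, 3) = 9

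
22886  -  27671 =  - 4785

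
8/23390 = 4/11695 = 0.00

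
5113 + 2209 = 7322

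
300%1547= 300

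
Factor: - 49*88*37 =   -  2^3*7^2*11^1*37^1 = - 159544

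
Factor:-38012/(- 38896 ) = 2^(-2)*11^(- 1 )*43^1 = 43/44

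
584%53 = 1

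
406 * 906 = 367836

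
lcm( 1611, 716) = 6444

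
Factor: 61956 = 2^2*3^2*1721^1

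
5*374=1870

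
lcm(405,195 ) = 5265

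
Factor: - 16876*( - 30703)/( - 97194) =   -  2^1*3^ ( - 1)*97^( - 1)*167^(-1) *4219^1 * 30703^1 = -  259071914/48597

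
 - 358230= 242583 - 600813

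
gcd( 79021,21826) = 1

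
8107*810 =6566670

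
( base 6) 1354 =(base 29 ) CA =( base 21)H1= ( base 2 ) 101100110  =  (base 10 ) 358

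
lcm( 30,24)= 120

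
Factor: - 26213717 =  - 137^1*191341^1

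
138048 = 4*34512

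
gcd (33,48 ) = 3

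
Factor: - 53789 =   -  19^2*149^1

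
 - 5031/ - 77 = 5031/77 = 65.34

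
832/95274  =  416/47637 = 0.01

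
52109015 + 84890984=136999999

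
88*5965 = 524920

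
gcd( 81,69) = 3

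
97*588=57036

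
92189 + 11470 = 103659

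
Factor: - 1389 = -3^1*463^1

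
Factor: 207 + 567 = 774  =  2^1*3^2*43^1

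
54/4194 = 3/233   =  0.01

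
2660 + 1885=4545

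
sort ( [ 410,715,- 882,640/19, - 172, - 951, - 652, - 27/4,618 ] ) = [- 951 , - 882, -652, - 172, - 27/4, 640/19, 410, 618, 715]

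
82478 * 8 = 659824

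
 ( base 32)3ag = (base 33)349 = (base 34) 2w8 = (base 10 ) 3408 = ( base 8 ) 6520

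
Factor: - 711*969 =- 688959 = -3^3  *17^1 * 19^1*79^1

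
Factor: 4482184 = 2^3*7^1*80039^1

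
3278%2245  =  1033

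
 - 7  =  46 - 53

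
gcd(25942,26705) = 763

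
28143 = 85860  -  57717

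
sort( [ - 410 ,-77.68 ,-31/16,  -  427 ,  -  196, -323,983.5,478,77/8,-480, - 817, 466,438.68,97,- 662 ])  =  [ - 817, - 662 ,-480, - 427 , - 410, - 323,-196,-77.68,  -  31/16, 77/8, 97, 438.68, 466,478,983.5 ] 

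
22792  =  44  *518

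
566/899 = 566/899 = 0.63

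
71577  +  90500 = 162077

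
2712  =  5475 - 2763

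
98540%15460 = 5780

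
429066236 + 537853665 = 966919901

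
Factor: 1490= 2^1*5^1*149^1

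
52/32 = 1 + 5/8 = 1.62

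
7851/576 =2617/192 =13.63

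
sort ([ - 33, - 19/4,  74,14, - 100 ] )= [ - 100, - 33,-19/4, 14, 74]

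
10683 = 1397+9286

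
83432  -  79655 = 3777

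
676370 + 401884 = 1078254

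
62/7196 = 31/3598 =0.01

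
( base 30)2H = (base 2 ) 1001101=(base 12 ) 65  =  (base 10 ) 77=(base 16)4D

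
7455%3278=899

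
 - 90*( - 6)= 540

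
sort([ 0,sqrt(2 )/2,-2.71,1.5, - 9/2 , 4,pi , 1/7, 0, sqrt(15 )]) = [ - 9/2,- 2.71,0,0, 1/7,sqrt(2)/2,1.5,pi,sqrt(15),4 ]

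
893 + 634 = 1527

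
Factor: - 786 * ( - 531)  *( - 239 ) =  - 99750474 = - 2^1* 3^3*59^1*131^1*239^1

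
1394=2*697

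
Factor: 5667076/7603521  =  2^2*3^( - 1 )*967^ ( - 1)*2621^(-1)*1416769^1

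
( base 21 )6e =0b10001100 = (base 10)140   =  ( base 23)62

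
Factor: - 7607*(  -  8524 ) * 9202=2^3 * 43^1 * 107^1* 2131^1*7607^1 = 596676709736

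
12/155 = 12/155 = 0.08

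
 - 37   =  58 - 95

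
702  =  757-55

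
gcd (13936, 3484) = 3484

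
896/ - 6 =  - 448/3 = - 149.33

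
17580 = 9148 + 8432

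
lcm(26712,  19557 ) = 1095192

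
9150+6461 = 15611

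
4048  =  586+3462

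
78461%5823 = 2762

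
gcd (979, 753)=1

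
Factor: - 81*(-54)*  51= 2^1 *3^8*17^1  =  223074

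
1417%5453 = 1417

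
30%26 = 4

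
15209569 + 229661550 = 244871119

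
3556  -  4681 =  - 1125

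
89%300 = 89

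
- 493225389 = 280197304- 773422693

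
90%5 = 0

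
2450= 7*350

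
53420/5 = 10684  =  10684.00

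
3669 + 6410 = 10079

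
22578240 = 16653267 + 5924973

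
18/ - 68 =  - 9/34 = - 0.26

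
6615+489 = 7104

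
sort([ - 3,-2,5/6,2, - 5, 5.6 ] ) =[ - 5, -3, - 2, 5/6, 2,  5.6 ] 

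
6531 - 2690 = 3841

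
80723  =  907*89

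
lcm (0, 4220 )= 0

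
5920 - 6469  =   - 549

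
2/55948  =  1/27974 = 0.00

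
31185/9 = 3465  =  3465.00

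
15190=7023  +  8167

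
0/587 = 0 =0.00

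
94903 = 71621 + 23282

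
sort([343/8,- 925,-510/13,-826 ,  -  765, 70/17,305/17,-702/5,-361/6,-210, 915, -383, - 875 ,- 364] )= [-925,-875,-826, - 765,- 383, - 364, - 210,- 702/5,-361/6, - 510/13,70/17,305/17,343/8, 915 ] 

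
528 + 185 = 713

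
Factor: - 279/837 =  - 3^( - 1 )= - 1/3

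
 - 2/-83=2/83 = 0.02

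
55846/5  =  55846/5 = 11169.20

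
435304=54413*8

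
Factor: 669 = 3^1*223^1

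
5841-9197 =-3356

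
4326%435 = 411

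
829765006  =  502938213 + 326826793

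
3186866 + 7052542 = 10239408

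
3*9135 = 27405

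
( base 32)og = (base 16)310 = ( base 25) 169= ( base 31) p9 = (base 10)784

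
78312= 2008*39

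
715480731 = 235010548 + 480470183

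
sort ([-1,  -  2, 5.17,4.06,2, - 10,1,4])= [- 10,-2, - 1,1,2,4 , 4.06,5.17] 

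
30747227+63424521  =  94171748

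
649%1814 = 649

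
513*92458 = 47430954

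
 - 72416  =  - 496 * 146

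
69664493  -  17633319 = 52031174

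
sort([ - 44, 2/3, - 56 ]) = [  -  56, - 44, 2/3 ] 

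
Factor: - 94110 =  - 2^1 * 3^1*5^1*3137^1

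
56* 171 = 9576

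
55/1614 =55/1614 =0.03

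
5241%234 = 93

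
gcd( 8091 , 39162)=3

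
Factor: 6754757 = 37^1*182561^1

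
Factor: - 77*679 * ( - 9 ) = 470547= 3^2*7^2 * 11^1*97^1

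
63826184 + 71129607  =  134955791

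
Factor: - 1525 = -5^2 * 61^1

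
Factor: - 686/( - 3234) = 3^(-1) *7^1 * 11^( - 1) = 7/33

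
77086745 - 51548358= 25538387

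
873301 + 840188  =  1713489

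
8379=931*9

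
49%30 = 19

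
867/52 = 16 + 35/52= 16.67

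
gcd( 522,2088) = 522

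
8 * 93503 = 748024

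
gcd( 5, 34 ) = 1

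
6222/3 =2074 = 2074.00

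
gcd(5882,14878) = 346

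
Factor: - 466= - 2^1 * 233^1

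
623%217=189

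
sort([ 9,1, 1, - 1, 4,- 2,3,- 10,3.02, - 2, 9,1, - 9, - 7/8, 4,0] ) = [ - 10 ,-9, - 2,-2,  -  1, - 7/8,0, 1,1,1,3, 3.02,4,4 , 9,9 ]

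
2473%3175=2473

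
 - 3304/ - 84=39+1/3  =  39.33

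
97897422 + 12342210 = 110239632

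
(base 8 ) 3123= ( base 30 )1NT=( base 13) 977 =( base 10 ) 1619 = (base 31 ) 1l7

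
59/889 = 59/889=0.07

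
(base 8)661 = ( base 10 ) 433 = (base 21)KD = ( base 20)11d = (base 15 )1dd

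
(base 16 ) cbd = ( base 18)A13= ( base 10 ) 3261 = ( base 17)b4e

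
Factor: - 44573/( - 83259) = 53/99 = 3^( - 2) *11^( - 1)*53^1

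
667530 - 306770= 360760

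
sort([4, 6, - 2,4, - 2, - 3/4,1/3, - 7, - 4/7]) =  [-7, - 2,-2, - 3/4, - 4/7,1/3,  4, 4,  6]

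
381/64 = 5  +  61/64 = 5.95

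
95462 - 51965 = 43497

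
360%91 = 87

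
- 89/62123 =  - 1 + 62034/62123  =  - 0.00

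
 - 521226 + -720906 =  - 1242132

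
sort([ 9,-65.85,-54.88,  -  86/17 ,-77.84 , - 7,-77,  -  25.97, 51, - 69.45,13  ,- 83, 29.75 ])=[-83, - 77.84,-77 ,- 69.45, - 65.85, - 54.88,  -  25.97, - 7,-86/17,9,13, 29.75,51 ]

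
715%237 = 4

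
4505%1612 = 1281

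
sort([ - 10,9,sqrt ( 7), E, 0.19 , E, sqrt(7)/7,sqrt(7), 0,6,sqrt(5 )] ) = [-10 , 0,0.19,sqrt(7)/7, sqrt( 5), sqrt( 7),  sqrt ( 7),E , E,6, 9 ]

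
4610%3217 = 1393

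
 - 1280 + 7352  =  6072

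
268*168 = 45024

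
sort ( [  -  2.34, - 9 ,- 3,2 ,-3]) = [- 9,-3, -3 , - 2.34, 2]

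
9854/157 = 9854/157 = 62.76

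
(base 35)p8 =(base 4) 31303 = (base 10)883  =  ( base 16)373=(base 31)SF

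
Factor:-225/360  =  -2^ ( - 3 )*5^1 = - 5/8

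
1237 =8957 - 7720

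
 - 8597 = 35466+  - 44063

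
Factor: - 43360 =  - 2^5 * 5^1 * 271^1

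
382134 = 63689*6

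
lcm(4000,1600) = 8000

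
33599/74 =33599/74 = 454.04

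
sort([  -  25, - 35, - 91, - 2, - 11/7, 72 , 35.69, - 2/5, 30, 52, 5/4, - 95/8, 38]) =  [ - 91, - 35, - 25, - 95/8, - 2, - 11/7, - 2/5,  5/4, 30, 35.69, 38,52, 72]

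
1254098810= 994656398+259442412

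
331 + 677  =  1008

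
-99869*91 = - 9088079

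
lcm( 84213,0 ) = 0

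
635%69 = 14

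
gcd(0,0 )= 0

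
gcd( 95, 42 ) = 1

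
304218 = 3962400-3658182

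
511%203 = 105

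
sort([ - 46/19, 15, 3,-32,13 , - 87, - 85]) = [ - 87, -85,-32, - 46/19, 3, 13, 15]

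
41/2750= 41/2750= 0.01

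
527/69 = 7  +  44/69 = 7.64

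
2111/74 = 2111/74 = 28.53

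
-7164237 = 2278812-9443049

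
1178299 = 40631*29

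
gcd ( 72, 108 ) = 36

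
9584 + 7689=17273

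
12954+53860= 66814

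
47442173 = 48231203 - 789030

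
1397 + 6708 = 8105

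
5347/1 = 5347=5347.00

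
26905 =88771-61866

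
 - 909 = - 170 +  - 739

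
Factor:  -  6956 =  - 2^2*37^1*47^1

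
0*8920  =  0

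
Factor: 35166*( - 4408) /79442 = -2^3*3^1*11^(-1)*19^1*23^(-1 )*29^1 * 157^( - 1)*5861^1 = - 77505864/39721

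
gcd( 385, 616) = 77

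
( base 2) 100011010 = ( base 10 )282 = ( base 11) 237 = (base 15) 13C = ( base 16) 11A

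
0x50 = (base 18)48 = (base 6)212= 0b1010000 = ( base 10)80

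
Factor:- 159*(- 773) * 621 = 3^4*23^1*53^1*773^1= 76325247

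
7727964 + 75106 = 7803070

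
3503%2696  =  807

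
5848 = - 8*(-731 )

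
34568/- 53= - 653 + 41/53 = -652.23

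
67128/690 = 11188/115 = 97.29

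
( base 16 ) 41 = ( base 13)50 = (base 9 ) 72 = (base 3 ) 2102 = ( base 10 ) 65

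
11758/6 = 5879/3 = 1959.67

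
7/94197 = 7/94197 = 0.00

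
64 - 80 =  - 16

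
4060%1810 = 440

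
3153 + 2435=5588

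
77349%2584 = 2413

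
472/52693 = 472/52693=0.01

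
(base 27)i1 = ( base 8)747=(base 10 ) 487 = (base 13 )2b6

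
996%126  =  114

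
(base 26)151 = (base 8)1447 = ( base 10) 807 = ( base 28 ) 10N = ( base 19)249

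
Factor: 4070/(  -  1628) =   -  2^ ( - 1) *5^1 = - 5/2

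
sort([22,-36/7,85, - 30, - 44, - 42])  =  [ - 44, - 42, - 30 , - 36/7,  22, 85] 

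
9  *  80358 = 723222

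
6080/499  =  6080/499 = 12.18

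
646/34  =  19= 19.00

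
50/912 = 25/456 = 0.05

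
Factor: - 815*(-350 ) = 2^1*5^3*7^1 *163^1=285250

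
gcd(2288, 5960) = 8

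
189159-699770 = -510611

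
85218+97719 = 182937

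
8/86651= 8/86651 = 0.00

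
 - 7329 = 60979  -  68308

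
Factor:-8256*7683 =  - 63430848 = - 2^6*3^2*13^1*43^1 * 197^1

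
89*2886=256854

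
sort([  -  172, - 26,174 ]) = [ - 172,  -  26  ,  174 ] 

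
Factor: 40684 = 2^2*7^1*1453^1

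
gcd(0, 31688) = 31688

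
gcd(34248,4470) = 6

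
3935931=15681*251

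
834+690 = 1524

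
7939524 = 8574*926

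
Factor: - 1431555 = -3^1*5^1*19^1*5023^1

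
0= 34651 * 0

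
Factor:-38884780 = - 2^2 * 5^1 * 11^1*17^1*37^1*281^1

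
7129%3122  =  885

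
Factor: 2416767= 3^1*805589^1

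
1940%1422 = 518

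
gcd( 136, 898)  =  2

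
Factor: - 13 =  - 13^1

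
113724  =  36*3159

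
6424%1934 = 622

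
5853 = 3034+2819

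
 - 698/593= - 698/593 = - 1.18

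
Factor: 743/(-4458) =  - 2^ (-1) * 3^( - 1) = -1/6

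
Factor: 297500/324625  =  340/371 =2^2*5^1* 7^( - 1)*17^1*53^( - 1) 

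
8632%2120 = 152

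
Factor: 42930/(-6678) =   -  3^2*5^1*7^ (- 1 ) = - 45/7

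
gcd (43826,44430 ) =2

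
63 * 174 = 10962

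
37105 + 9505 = 46610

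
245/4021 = 245/4021 =0.06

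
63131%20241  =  2408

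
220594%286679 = 220594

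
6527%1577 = 219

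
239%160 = 79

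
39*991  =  38649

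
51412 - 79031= - 27619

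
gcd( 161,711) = 1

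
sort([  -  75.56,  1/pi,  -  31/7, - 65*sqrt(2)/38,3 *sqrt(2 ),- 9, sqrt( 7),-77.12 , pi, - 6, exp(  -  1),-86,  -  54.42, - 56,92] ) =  [ - 86,  -  77.12, - 75.56, - 56, - 54.42, - 9, - 6, - 31/7 ,-65 * sqrt( 2) /38 , 1/pi, exp( - 1),sqrt( 7),pi, 3*sqrt( 2 ), 92 ] 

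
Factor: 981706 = 2^1*11^1*44623^1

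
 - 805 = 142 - 947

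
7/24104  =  7/24104 = 0.00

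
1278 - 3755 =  -2477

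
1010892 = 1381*732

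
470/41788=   235/20894 = 0.01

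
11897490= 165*72106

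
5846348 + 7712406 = 13558754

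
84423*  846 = 71421858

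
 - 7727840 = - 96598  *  80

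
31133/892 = 34 + 805/892 = 34.90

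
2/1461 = 2/1461 = 0.00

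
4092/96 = 42  +  5/8 = 42.62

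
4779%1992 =795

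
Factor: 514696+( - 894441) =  - 5^1*53^1*1433^1  =  -379745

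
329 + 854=1183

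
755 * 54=40770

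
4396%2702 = 1694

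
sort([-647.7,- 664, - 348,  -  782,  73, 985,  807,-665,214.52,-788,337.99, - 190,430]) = [ - 788, - 782, - 665,-664 , - 647.7,-348,-190, 73,  214.52,337.99,430,807,985 ] 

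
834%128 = 66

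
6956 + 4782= 11738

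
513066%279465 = 233601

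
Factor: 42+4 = 46 = 2^1 * 23^1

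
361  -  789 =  - 428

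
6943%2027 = 862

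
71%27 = 17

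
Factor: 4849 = 13^1*373^1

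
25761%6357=333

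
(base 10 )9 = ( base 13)9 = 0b1001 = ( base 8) 11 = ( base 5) 14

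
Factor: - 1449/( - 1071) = 17^ (  -  1 )*23^1 = 23/17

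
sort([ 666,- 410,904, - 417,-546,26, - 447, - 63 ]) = [  -  546, - 447, - 417, - 410,  -  63,26, 666,904 ]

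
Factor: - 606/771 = -202/257 = - 2^1*101^1*257^( - 1)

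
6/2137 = 6/2137= 0.00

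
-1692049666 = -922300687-769748979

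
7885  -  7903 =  - 18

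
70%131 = 70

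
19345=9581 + 9764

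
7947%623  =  471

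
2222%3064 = 2222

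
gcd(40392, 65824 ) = 1496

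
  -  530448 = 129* ( - 4112 ) 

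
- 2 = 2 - 4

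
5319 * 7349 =39089331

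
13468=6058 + 7410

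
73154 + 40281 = 113435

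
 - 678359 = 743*( - 913)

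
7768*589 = 4575352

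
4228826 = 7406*571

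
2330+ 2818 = 5148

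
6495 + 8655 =15150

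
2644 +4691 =7335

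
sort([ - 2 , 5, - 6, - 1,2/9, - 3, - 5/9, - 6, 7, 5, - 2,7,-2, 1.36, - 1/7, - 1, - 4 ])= [  -  6, - 6, -4,-3 , - 2, - 2, - 2, - 1, - 1, - 5/9, - 1/7 , 2/9, 1.36, 5,5,7, 7] 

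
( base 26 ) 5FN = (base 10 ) 3793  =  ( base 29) 4EN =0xed1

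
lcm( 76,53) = 4028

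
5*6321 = 31605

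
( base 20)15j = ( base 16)207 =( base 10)519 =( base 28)if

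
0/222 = 0 = 0.00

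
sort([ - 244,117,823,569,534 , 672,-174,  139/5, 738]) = [-244, - 174,  139/5, 117, 534,  569,672, 738 , 823 ]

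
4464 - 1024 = 3440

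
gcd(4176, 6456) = 24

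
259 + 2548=2807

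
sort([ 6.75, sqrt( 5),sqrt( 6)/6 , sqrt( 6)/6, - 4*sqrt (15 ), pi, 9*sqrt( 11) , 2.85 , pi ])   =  [ - 4*sqrt( 15),sqrt(  6)/6 , sqrt( 6)/6,sqrt( 5),2.85, pi,pi, 6.75,9*sqrt( 11 )]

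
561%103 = 46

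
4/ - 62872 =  - 1/15718  =  - 0.00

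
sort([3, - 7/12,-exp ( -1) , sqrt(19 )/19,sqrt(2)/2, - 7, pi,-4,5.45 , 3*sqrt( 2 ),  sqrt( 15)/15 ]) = [  -  7 ,-4,  -  7/12, - exp(-1 ), sqrt( 19 )/19, sqrt( 15)/15,  sqrt(2)/2,3, pi , 3*sqrt( 2 ), 5.45]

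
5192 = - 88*( - 59)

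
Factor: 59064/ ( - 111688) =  - 321/607 = -3^1*107^1*607^(-1)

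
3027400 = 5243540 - 2216140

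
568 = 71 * 8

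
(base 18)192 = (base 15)228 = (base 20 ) 148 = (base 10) 488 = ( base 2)111101000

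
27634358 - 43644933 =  - 16010575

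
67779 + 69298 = 137077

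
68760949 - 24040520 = 44720429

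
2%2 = 0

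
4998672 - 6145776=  - 1147104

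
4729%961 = 885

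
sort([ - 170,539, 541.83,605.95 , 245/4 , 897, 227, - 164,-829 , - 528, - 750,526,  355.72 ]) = [ - 829, - 750, - 528,-170 , - 164, 245/4,227 , 355.72, 526 , 539, 541.83,605.95, 897 ]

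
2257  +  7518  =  9775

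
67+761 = 828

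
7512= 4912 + 2600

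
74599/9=8288 + 7/9 = 8288.78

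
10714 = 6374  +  4340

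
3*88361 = 265083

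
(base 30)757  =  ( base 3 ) 22212011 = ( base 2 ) 1100100111001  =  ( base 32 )69P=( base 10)6457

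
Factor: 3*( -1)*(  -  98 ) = 2^1*3^1*7^2 = 294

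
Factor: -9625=  -  5^3*7^1*11^1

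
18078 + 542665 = 560743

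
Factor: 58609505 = 5^1*311^1*37691^1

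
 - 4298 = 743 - 5041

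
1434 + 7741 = 9175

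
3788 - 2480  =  1308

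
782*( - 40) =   -  31280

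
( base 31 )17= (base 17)24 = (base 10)38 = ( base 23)1f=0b100110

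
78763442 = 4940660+73822782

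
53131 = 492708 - 439577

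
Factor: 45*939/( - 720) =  - 939/16 = - 2^( - 4 )*3^1 * 313^1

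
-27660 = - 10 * 2766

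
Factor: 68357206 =2^1 * 3631^1*9413^1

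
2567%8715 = 2567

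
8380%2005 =360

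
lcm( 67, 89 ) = 5963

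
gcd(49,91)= 7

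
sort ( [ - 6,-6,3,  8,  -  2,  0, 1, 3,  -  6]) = [- 6 , - 6, - 6, - 2, 0, 1, 3, 3, 8 ] 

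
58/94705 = 58/94705 = 0.00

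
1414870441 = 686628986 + 728241455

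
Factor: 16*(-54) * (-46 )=2^6*3^3 * 23^1 = 39744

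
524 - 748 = - 224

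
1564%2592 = 1564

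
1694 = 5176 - 3482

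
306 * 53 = 16218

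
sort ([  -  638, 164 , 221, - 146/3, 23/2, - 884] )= [ - 884, - 638, - 146/3, 23/2, 164, 221] 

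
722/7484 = 361/3742=0.10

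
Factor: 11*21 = 231 = 3^1 * 7^1*11^1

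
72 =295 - 223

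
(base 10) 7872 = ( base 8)17300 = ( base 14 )2c24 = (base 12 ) 4680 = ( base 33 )77i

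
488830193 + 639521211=1128351404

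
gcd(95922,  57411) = 9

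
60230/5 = 12046 = 12046.00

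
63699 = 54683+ 9016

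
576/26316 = 16/731 = 0.02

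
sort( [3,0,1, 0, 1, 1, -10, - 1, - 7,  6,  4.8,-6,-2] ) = [  -  10, - 7, - 6, - 2,  -  1,0,0, 1, 1,1, 3,4.8, 6]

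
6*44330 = 265980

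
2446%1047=352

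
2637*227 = 598599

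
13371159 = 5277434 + 8093725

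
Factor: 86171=86171^1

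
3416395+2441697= 5858092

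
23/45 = 23/45 = 0.51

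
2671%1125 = 421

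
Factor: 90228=2^2 * 3^1* 73^1* 103^1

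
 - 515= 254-769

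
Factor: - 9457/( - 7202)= 2^( - 1)*7^2*13^( - 1) * 193^1*277^(-1)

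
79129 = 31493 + 47636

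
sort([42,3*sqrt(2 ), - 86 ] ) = [-86, 3*sqrt (2), 42]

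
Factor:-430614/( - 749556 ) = 2^( - 1)*443^ (  -  1) * 509^1 =509/886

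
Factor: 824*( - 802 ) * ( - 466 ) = 2^5 * 103^1*233^1*401^1 = 307955168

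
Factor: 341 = 11^1*31^1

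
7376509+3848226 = 11224735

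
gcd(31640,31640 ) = 31640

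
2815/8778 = 2815/8778 = 0.32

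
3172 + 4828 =8000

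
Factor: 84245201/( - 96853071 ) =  - 3^(-1)*7^( - 1 ) * 41^1*43^( - 1 )*283^( - 1 )*379^(  -  1)*2054761^1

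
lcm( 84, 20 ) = 420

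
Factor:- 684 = -2^2*3^2*19^1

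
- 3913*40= - 156520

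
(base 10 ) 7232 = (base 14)28c8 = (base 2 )1110001000000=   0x1c40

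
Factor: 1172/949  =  2^2*13^( - 1 ) * 73^( - 1 )*293^1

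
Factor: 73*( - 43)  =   - 3139 =- 43^1*73^1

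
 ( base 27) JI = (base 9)650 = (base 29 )i9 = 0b1000010011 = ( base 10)531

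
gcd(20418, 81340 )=166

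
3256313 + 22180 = 3278493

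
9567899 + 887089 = 10454988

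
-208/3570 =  - 1 +1681/1785 =- 0.06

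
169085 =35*4831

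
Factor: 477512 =2^3*7^1*8527^1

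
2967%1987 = 980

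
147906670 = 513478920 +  - 365572250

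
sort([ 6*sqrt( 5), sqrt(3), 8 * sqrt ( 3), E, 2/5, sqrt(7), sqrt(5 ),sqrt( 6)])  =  [ 2/5,  sqrt( 3 ), sqrt ( 5), sqrt( 6 ), sqrt( 7),  E, 6 * sqrt( 5 ), 8 * sqrt(3)] 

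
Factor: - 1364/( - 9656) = 2^( - 1)*11^1*17^( -1)*31^1*71^( - 1) = 341/2414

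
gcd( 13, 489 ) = 1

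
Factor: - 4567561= -347^1*13163^1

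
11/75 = 11/75 = 0.15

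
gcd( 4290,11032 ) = 2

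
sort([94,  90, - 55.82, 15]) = [ - 55.82 , 15,  90, 94]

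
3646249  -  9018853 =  - 5372604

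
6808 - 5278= 1530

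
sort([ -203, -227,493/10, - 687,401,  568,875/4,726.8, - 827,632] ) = [ - 827, -687, - 227, - 203,  493/10,875/4, 401,  568,632,  726.8] 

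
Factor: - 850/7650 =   -  1/9 = - 3^(-2) 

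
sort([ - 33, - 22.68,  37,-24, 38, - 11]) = [- 33, - 24,  -  22.68, - 11,37,38 ]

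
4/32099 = 4/32099 = 0.00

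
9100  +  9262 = 18362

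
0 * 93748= 0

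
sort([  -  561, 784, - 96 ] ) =[ - 561, -96,784 ]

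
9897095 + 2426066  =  12323161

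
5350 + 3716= 9066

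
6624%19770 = 6624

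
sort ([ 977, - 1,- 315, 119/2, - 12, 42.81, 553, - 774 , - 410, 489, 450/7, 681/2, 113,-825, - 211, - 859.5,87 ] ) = [- 859.5, - 825, - 774,-410, - 315, - 211 ,  -  12,-1,42.81,119/2, 450/7,87, 113,681/2,489,  553,977]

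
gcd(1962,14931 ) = 9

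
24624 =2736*9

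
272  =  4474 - 4202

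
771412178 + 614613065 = 1386025243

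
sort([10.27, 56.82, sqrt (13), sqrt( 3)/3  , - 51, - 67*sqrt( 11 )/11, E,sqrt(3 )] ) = [ - 51,-67 * sqrt(11)/11, sqrt( 3 )/3,sqrt( 3 ),  E,sqrt( 13),10.27, 56.82] 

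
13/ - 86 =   -  13/86 = - 0.15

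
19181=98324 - 79143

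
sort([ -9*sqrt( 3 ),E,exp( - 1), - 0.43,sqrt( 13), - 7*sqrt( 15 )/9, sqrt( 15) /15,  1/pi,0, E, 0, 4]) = [ - 9*sqrt(3 ), - 7*sqrt( 15)/9, - 0.43,0, 0,sqrt(15)/15 , 1/pi,exp( - 1 ), E, E, sqrt( 13 ),4]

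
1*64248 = 64248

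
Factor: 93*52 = 2^2*3^1*13^1*31^1 = 4836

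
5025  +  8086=13111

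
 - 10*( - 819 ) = 8190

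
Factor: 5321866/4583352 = 2^( - 2) * 3^( - 1 ) * 11^1*353^ (-1)*541^(-1)*241903^1 = 2660933/2291676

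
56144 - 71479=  - 15335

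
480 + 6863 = 7343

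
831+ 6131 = 6962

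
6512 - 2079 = 4433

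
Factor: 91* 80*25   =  182000= 2^4*5^3*7^1*13^1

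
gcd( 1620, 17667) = 9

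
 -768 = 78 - 846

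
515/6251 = 515/6251 = 0.08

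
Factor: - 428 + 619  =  191= 191^1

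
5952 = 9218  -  3266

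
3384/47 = 72 = 72.00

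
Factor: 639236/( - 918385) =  - 2^2*5^(- 1)* 19^1*71^(- 1)*199^ ( - 1)*647^1 = -49172/70645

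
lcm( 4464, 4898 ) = 352656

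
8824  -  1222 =7602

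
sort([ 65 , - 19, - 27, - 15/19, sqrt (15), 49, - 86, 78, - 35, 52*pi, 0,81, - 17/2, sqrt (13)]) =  [ - 86,  -  35,-27, - 19, - 17/2, - 15/19, 0,sqrt(13), sqrt( 15), 49,65, 78 , 81, 52*pi ] 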